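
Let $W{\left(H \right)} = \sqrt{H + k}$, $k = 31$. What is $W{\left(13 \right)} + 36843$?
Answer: $36843 + 2 \sqrt{11} \approx 36850.0$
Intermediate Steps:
$W{\left(H \right)} = \sqrt{31 + H}$ ($W{\left(H \right)} = \sqrt{H + 31} = \sqrt{31 + H}$)
$W{\left(13 \right)} + 36843 = \sqrt{31 + 13} + 36843 = \sqrt{44} + 36843 = 2 \sqrt{11} + 36843 = 36843 + 2 \sqrt{11}$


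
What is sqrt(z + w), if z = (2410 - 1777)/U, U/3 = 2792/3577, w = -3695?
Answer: I*sqrt(6674061714)/1396 ≈ 58.521*I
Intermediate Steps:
U = 8376/3577 (U = 3*(2792/3577) = 8376/3577 ≈ 2.3416)
z = 754747/2792 (z = (2410 - 1777)/(8376/3577) = 633*(3577/8376) = 754747/2792 ≈ 270.32)
sqrt(z + w) = sqrt(754747/2792 - 3695) = sqrt(-9561693/2792) = I*sqrt(6674061714)/1396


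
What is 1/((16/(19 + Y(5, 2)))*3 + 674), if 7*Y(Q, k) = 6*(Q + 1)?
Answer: 169/114242 ≈ 0.0014793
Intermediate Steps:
Y(Q, k) = 6/7 + 6*Q/7 (Y(Q, k) = (6*(Q + 1))/7 = (6*(1 + Q))/7 = (6 + 6*Q)/7 = 6/7 + 6*Q/7)
1/((16/(19 + Y(5, 2)))*3 + 674) = 1/((16/(19 + (6/7 + (6/7)*5)))*3 + 674) = 1/((16/(19 + (6/7 + 30/7)))*3 + 674) = 1/((16/(19 + 36/7))*3 + 674) = 1/((16/(169/7))*3 + 674) = 1/((16*(7/169))*3 + 674) = 1/((112/169)*3 + 674) = 1/(336/169 + 674) = 1/(114242/169) = 169/114242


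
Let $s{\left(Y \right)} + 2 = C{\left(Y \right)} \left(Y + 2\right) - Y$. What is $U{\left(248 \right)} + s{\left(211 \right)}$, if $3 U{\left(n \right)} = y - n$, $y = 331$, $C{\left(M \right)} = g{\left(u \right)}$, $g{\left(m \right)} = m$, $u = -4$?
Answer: $- \frac{3112}{3} \approx -1037.3$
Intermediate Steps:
$C{\left(M \right)} = -4$
$U{\left(n \right)} = \frac{331}{3} - \frac{n}{3}$ ($U{\left(n \right)} = \frac{331 - n}{3} = \frac{331}{3} - \frac{n}{3}$)
$s{\left(Y \right)} = -10 - 5 Y$ ($s{\left(Y \right)} = -2 - \left(Y + 4 \left(Y + 2\right)\right) = -2 - \left(Y + 4 \left(2 + Y\right)\right) = -2 - \left(8 + 5 Y\right) = -10 - 5 Y$)
$U{\left(248 \right)} + s{\left(211 \right)} = \left(\frac{331}{3} - \frac{248}{3}\right) - 1065 = \frac{83}{3} - 1065 = - \frac{3112}{3}$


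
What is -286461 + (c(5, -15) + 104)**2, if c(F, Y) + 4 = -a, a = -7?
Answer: -275012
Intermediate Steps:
c(F, Y) = 3 (c(F, Y) = -4 - 1*(-7) = -4 + 7 = 3)
-286461 + (c(5, -15) + 104)**2 = -286461 + (3 + 104)**2 = -286461 + 107**2 = -286461 + 11449 = -275012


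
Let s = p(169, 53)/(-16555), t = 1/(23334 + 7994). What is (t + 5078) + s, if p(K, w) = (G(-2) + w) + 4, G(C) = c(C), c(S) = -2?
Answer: 47884127757/9429728 ≈ 5078.0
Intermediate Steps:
t = 1/31328 ≈ 3.1920e-5
G(C) = -2
p(K, w) = 2 + w (p(K, w) = (-2 + w) + 4 = 2 + w)
s = -1/301 (s = (2 + 53)/(-16555) = 55*(-1/16555) = -1/301 ≈ -0.0033223)
(t + 5078) + s = (1/31328 + 5078) - 1/301 = 159083585/31328 - 1/301 = 47884127757/9429728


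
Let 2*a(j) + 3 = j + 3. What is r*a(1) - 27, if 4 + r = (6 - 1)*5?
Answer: -33/2 ≈ -16.500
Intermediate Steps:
a(j) = j/2 (a(j) = -3/2 + (j + 3)/2 = -3/2 + (3 + j)/2 = -3/2 + (3/2 + j/2) = j/2)
r = 21 (r = -4 + (6 - 1)*5 = -4 + 5*5 = -4 + 25 = 21)
r*a(1) - 27 = 21*((1/2)*1) - 27 = 21*(1/2) - 27 = 21/2 - 27 = -33/2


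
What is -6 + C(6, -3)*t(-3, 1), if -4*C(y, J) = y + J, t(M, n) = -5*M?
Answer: -69/4 ≈ -17.250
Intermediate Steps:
C(y, J) = -J/4 - y/4 (C(y, J) = -(y + J)/4 = -(J + y)/4 = -J/4 - y/4)
-6 + C(6, -3)*t(-3, 1) = -6 + (-¼*(-3) - ¼*6)*(-5*(-3)) = -6 + (¾ - 3/2)*15 = -6 - ¾*15 = -6 - 45/4 = -69/4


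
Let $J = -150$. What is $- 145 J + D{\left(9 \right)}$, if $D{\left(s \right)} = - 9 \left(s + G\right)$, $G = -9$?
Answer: $21750$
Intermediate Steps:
$D{\left(s \right)} = 81 - 9 s$ ($D{\left(s \right)} = - 9 \left(s - 9\right) = - 9 \left(-9 + s\right) = 81 - 9 s$)
$- 145 J + D{\left(9 \right)} = \left(-145\right) \left(-150\right) + \left(81 - 81\right) = 21750 + \left(81 - 81\right) = 21750 + 0 = 21750$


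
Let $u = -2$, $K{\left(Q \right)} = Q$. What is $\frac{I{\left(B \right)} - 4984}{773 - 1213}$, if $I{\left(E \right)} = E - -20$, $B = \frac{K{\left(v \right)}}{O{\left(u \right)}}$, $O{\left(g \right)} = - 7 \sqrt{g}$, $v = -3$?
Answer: $\frac{1241}{110} + \frac{3 i \sqrt{2}}{6160} \approx 11.282 + 0.00068874 i$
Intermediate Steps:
$B = - \frac{3 i \sqrt{2}}{14}$ ($B = - \frac{3}{\left(-7\right) \sqrt{-2}} = - \frac{3}{\left(-7\right) i \sqrt{2}} = - 3 \frac{i \sqrt{2}}{14} = - \frac{3 i \sqrt{2}}{14} \approx - 0.30305 i$)
$I{\left(E \right)} = 20 + E$ ($I{\left(E \right)} = E + 20 = 20 + E$)
$\frac{I{\left(B \right)} - 4984}{773 - 1213} = \frac{\left(20 - \frac{3 i \sqrt{2}}{14}\right) - 4984}{773 - 1213} = \frac{-4964 - \frac{3 i \sqrt{2}}{14}}{-440} = \left(-4964 - \frac{3 i \sqrt{2}}{14}\right) \left(- \frac{1}{440}\right) = \frac{1241}{110} + \frac{3 i \sqrt{2}}{6160}$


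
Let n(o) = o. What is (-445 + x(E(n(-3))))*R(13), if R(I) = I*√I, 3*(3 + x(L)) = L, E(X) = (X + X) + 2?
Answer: -17524*√13/3 ≈ -21061.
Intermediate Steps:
E(X) = 2 + 2*X (E(X) = 2*X + 2 = 2 + 2*X)
x(L) = -3 + L/3
R(I) = I^(3/2)
(-445 + x(E(n(-3))))*R(13) = (-445 + (-3 + (2 + 2*(-3))/3))*13^(3/2) = (-445 + (-3 + (2 - 6)/3))*(13*√13) = (-445 + (-3 + (⅓)*(-4)))*(13*√13) = (-445 + (-3 - 4/3))*(13*√13) = (-445 - 13/3)*(13*√13) = -17524*√13/3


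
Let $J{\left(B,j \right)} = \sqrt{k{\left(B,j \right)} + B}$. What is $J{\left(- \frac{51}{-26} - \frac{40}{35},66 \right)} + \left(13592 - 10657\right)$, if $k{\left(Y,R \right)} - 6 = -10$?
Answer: $2935 + \frac{i \sqrt{105378}}{182} \approx 2935.0 + 1.7836 i$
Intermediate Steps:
$k{\left(Y,R \right)} = -4$ ($k{\left(Y,R \right)} = 6 - 10 = -4$)
$J{\left(B,j \right)} = \sqrt{-4 + B}$
$J{\left(- \frac{51}{-26} - \frac{40}{35},66 \right)} + \left(13592 - 10657\right) = \sqrt{-4 - \left(- \frac{51}{26} + \frac{8}{7}\right)} + \left(13592 - 10657\right) = \sqrt{-4 - - \frac{149}{182}} + 2935 = \sqrt{-4 + \left(\frac{51}{26} - \frac{8}{7}\right)} + 2935 = \sqrt{-4 + \frac{149}{182}} + 2935 = \sqrt{- \frac{579}{182}} + 2935 = \frac{i \sqrt{105378}}{182} + 2935 = 2935 + \frac{i \sqrt{105378}}{182}$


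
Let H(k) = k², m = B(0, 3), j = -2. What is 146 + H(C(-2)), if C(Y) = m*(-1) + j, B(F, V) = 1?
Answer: 155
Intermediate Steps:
m = 1
C(Y) = -3 (C(Y) = 1*(-1) - 2 = -1 - 2 = -3)
146 + H(C(-2)) = 146 + (-3)² = 146 + 9 = 155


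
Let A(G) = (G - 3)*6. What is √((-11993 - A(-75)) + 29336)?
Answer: 3*√1979 ≈ 133.46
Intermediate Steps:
A(G) = -18 + 6*G (A(G) = (-3 + G)*6 = -18 + 6*G)
√((-11993 - A(-75)) + 29336) = √((-11993 - (-18 + 6*(-75))) + 29336) = √((-11993 - (-18 - 450)) + 29336) = √((-11993 - 1*(-468)) + 29336) = √((-11993 + 468) + 29336) = √(-11525 + 29336) = √17811 = 3*√1979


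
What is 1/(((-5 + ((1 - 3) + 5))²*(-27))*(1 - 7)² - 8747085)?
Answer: -1/8750973 ≈ -1.1427e-7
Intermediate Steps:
1/(((-5 + ((1 - 3) + 5))²*(-27))*(1 - 7)² - 8747085) = 1/(((-5 + (-2 + 5))²*(-27))*(-6)² - 8747085) = 1/(((-5 + 3)²*(-27))*36 - 8747085) = 1/(((-2)²*(-27))*36 - 8747085) = 1/((4*(-27))*36 - 8747085) = 1/(-108*36 - 8747085) = 1/(-3888 - 8747085) = 1/(-8750973) = -1/8750973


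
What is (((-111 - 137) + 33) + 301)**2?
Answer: 7396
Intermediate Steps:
(((-111 - 137) + 33) + 301)**2 = ((-248 + 33) + 301)**2 = (-215 + 301)**2 = 86**2 = 7396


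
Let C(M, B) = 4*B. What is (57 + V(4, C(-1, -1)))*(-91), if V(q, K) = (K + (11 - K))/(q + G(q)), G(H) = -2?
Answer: -11375/2 ≈ -5687.5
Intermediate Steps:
V(q, K) = 11/(-2 + q) (V(q, K) = (K + (11 - K))/(q - 2) = 11/(-2 + q))
(57 + V(4, C(-1, -1)))*(-91) = (57 + 11/(-2 + 4))*(-91) = (57 + 11/2)*(-91) = (125/2)*(-91) = -11375/2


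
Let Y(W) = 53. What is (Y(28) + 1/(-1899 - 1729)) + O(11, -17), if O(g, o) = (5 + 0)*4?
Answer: 264843/3628 ≈ 73.000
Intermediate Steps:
O(g, o) = 20 (O(g, o) = 5*4 = 20)
(Y(28) + 1/(-1899 - 1729)) + O(11, -17) = (53 + 1/(-1899 - 1729)) + 20 = (53 + 1/(-3628)) + 20 = (53 - 1/3628) + 20 = 192283/3628 + 20 = 264843/3628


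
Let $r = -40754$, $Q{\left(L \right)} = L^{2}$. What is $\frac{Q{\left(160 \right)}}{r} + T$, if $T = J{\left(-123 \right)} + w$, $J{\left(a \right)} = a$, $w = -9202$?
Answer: $- \frac{190028325}{20377} \approx -9325.6$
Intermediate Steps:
$T = -9325$ ($T = -123 - 9202 = -9325$)
$\frac{Q{\left(160 \right)}}{r} + T = \frac{160^{2}}{-40754} - 9325 = 25600 \left(- \frac{1}{40754}\right) - 9325 = - \frac{12800}{20377} - 9325 = - \frac{190028325}{20377}$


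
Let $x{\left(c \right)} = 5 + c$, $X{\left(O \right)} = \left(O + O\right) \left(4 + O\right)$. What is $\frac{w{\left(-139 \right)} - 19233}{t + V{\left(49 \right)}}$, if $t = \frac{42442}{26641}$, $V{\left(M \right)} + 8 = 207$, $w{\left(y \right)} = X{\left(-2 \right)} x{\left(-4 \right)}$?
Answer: $- \frac{512599481}{5344001} \approx -95.921$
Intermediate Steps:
$X{\left(O \right)} = 2 O \left(4 + O\right)$
$w{\left(y \right)} = -8$ ($w{\left(y \right)} = 2 \left(-2\right) \left(4 - 2\right) \left(5 - 4\right) = 2 \left(-2\right) 2 \cdot 1 = \left(-8\right) 1 = -8$)
$V{\left(M \right)} = 199$ ($V{\left(M \right)} = -8 + 207 = 199$)
$t = \frac{42442}{26641}$ ($t = 42442 \cdot \frac{1}{26641} = \frac{42442}{26641} \approx 1.5931$)
$\frac{w{\left(-139 \right)} - 19233}{t + V{\left(49 \right)}} = \frac{-8 - 19233}{\frac{42442}{26641} + 199} = - \frac{19241}{\frac{5344001}{26641}} = \left(-19241\right) \frac{26641}{5344001} = - \frac{512599481}{5344001}$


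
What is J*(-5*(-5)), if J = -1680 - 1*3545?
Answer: -130625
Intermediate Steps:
J = -5225 (J = -1680 - 3545 = -5225)
J*(-5*(-5)) = -(-26125)*(-5) = -5225*25 = -130625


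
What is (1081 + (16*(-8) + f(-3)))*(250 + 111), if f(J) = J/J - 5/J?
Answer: 1034987/3 ≈ 3.4500e+5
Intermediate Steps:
f(J) = 1 - 5/J
(1081 + (16*(-8) + f(-3)))*(250 + 111) = (1081 + (16*(-8) + (-5 - 3)/(-3)))*(250 + 111) = (1081 + (-128 - 1/3*(-8)))*361 = (1081 + (-128 + 8/3))*361 = (1081 - 376/3)*361 = (2867/3)*361 = 1034987/3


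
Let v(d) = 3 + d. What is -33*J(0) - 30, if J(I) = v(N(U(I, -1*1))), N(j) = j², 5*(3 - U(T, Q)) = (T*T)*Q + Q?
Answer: -11673/25 ≈ -466.92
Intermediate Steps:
U(T, Q) = 3 - Q/5 - Q*T²/5 (U(T, Q) = 3 - ((T*T)*Q + Q)/5 = 3 - (T²*Q + Q)/5 = 3 - (Q*T² + Q)/5 = 3 - (Q + Q*T²)/5 = 3 + (-Q/5 - Q*T²/5) = 3 - Q/5 - Q*T²/5)
J(I) = 3 + (16/5 + I²/5)² (J(I) = 3 + (3 - (-1)/5 - (-1*1)*I²/5)² = 3 + (3 - ⅕*(-1) - ⅕*(-1)*I²)² = 3 + (3 + ⅕ + I²/5)² = 3 + (16/5 + I²/5)²)
-33*J(0) - 30 = -33*(3 + (16 + 0²)²/25) - 30 = -33*(3 + (16 + 0)²/25) - 30 = -33*(3 + (1/25)*16²) - 30 = -33*(3 + (1/25)*256) - 30 = -33*(3 + 256/25) - 30 = -33*331/25 - 30 = -10923/25 - 30 = -11673/25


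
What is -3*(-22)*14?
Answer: 924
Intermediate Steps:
-3*(-22)*14 = 66*14 = 924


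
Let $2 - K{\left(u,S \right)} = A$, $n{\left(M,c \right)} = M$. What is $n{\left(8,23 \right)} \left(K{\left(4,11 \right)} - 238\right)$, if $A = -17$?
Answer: $-1752$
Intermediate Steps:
$K{\left(u,S \right)} = 19$ ($K{\left(u,S \right)} = 2 - -17 = 2 + 17 = 19$)
$n{\left(8,23 \right)} \left(K{\left(4,11 \right)} - 238\right) = 8 \left(19 - 238\right) = 8 \left(-219\right) = -1752$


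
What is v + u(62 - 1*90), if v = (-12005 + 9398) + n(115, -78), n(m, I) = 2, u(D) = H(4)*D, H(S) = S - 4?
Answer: -2605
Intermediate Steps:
H(S) = -4 + S
u(D) = 0 (u(D) = (-4 + 4)*D = 0*D = 0)
v = -2605 (v = (-12005 + 9398) + 2 = -2607 + 2 = -2605)
v + u(62 - 1*90) = -2605 + 0 = -2605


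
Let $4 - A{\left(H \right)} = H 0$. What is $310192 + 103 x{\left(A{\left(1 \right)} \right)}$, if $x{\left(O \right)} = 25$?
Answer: $312767$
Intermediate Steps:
$A{\left(H \right)} = 4$ ($A{\left(H \right)} = 4 - H 0 = 4 - 0 = 4 + 0 = 4$)
$310192 + 103 x{\left(A{\left(1 \right)} \right)} = 310192 + 103 \cdot 25 = 310192 + 2575 = 312767$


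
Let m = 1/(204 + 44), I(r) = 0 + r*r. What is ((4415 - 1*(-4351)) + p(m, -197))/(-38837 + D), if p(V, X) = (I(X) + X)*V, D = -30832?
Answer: -553145/4319478 ≈ -0.12806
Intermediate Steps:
I(r) = r**2 (I(r) = 0 + r**2 = r**2)
m = 1/248 ≈ 0.0040323
p(V, X) = V*(X + X**2) (p(V, X) = (X**2 + X)*V = (X + X**2)*V = V*(X + X**2))
((4415 - 1*(-4351)) + p(m, -197))/(-38837 + D) = ((4415 - 1*(-4351)) + (1/248)*(-197)*(1 - 197))/(-38837 - 30832) = ((4415 + 4351) + (1/248)*(-197)*(-196))/(-69669) = (8766 + 9653/62)*(-1/69669) = (553145/62)*(-1/69669) = -553145/4319478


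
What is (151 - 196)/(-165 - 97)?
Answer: 45/262 ≈ 0.17176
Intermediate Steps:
(151 - 196)/(-165 - 97) = -45/(-262) = -45*(-1/262) = 45/262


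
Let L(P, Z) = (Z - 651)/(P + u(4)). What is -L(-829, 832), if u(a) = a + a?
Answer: 181/821 ≈ 0.22046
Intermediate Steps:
u(a) = 2*a
L(P, Z) = (-651 + Z)/(8 + P) (L(P, Z) = (Z - 651)/(P + 2*4) = (-651 + Z)/(P + 8) = (-651 + Z)/(8 + P))
-L(-829, 832) = -(-651 + 832)/(8 - 829) = -181/(-821) = -(-1)*181/821 = -1*(-181/821) = 181/821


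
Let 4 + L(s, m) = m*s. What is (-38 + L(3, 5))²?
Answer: 729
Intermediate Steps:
L(s, m) = -4 + m*s
(-38 + L(3, 5))² = (-38 + (-4 + 5*3))² = (-38 + (-4 + 15))² = (-38 + 11)² = (-27)² = 729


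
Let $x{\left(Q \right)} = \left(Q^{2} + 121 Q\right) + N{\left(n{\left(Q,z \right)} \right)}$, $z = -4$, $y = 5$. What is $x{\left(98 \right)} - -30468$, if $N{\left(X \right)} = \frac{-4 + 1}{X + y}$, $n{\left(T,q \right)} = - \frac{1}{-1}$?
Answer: $\frac{103859}{2} \approx 51930.0$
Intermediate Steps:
$n{\left(T,q \right)} = 1$ ($n{\left(T,q \right)} = \left(-1\right) \left(-1\right) = 1$)
$N{\left(X \right)} = - \frac{3}{5 + X}$ ($N{\left(X \right)} = \frac{-4 + 1}{X + 5} = - \frac{3}{5 + X}$)
$x{\left(Q \right)} = - \frac{1}{2} + Q^{2} + 121 Q$ ($x{\left(Q \right)} = \left(Q^{2} + 121 Q\right) - \frac{3}{5 + 1} = \left(Q^{2} + 121 Q\right) - \frac{3}{6} = \left(Q^{2} + 121 Q\right) - \frac{1}{2} = - \frac{1}{2} + Q^{2} + 121 Q$)
$x{\left(98 \right)} - -30468 = \left(- \frac{1}{2} + 98^{2} + 121 \cdot 98\right) - -30468 = \left(- \frac{1}{2} + 9604 + 11858\right) + 30468 = \frac{42923}{2} + 30468 = \frac{103859}{2}$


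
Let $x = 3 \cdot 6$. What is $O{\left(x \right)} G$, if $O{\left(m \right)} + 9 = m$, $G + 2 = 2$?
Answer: $0$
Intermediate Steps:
$G = 0$ ($G = -2 + 2 = 0$)
$x = 18$
$O{\left(m \right)} = -9 + m$
$O{\left(x \right)} G = \left(-9 + 18\right) 0 = 9 \cdot 0 = 0$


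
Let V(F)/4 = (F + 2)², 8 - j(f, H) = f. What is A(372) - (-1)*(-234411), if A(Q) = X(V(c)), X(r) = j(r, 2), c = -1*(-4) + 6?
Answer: -234979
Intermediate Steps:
j(f, H) = 8 - f
c = 10 (c = 4 + 6 = 10)
V(F) = 4*(2 + F)² (V(F) = 4*(F + 2)² = 4*(2 + F)²)
X(r) = 8 - r
A(Q) = -568 (A(Q) = 8 - 4*(2 + 10)² = 8 - 4*12² = 8 - 4*144 = 8 - 1*576 = 8 - 576 = -568)
A(372) - (-1)*(-234411) = -568 - (-1)*(-234411) = -568 - 1*234411 = -568 - 234411 = -234979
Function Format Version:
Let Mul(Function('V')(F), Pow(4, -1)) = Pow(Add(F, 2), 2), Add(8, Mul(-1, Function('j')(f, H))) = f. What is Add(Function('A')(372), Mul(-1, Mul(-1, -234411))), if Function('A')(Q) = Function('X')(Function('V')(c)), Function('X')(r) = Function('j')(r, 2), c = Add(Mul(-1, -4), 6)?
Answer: -234979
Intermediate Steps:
Function('j')(f, H) = Add(8, Mul(-1, f))
c = 10 (c = Add(4, 6) = 10)
Function('V')(F) = Mul(4, Pow(Add(2, F), 2)) (Function('V')(F) = Mul(4, Pow(Add(F, 2), 2)) = Mul(4, Pow(Add(2, F), 2)))
Function('X')(r) = Add(8, Mul(-1, r))
Function('A')(Q) = -568 (Function('A')(Q) = Add(8, Mul(-1, Mul(4, Pow(Add(2, 10), 2)))) = Add(8, Mul(-1, Mul(4, Pow(12, 2)))) = Add(8, Mul(-1, Mul(4, 144))) = Add(8, Mul(-1, 576)) = Add(8, -576) = -568)
Add(Function('A')(372), Mul(-1, Mul(-1, -234411))) = Add(-568, Mul(-1, Mul(-1, -234411))) = Add(-568, Mul(-1, 234411)) = Add(-568, -234411) = -234979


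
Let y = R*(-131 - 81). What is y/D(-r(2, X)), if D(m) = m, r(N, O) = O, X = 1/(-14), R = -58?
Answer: 172144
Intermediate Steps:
X = -1/14 ≈ -0.071429
y = 12296 (y = -58*(-131 - 81) = -58*(-212) = 12296)
y/D(-r(2, X)) = 12296/((-1*(-1/14))) = 12296/(1/14) = 12296*14 = 172144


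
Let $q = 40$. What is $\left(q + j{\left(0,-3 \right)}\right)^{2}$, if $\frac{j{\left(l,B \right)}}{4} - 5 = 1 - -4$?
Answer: $6400$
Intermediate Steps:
$j{\left(l,B \right)} = 40$ ($j{\left(l,B \right)} = 20 + 4 \left(1 - -4\right) = 20 + 4 \left(1 + 4\right) = 20 + 4 \cdot 5 = 20 + 20 = 40$)
$\left(q + j{\left(0,-3 \right)}\right)^{2} = \left(40 + 40\right)^{2} = 80^{2} = 6400$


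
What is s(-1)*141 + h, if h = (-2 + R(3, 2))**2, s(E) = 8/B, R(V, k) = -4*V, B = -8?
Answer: 55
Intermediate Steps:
s(E) = -1 (s(E) = 8/(-8) = 8*(-1/8) = -1)
h = 196 (h = (-2 - 4*3)**2 = (-2 - 12)**2 = (-14)**2 = 196)
s(-1)*141 + h = -1*141 + 196 = -141 + 196 = 55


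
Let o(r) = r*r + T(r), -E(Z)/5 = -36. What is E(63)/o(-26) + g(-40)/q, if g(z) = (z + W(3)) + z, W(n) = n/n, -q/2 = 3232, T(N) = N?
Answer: 121487/420160 ≈ 0.28914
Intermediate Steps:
E(Z) = 180 (E(Z) = -5*(-36) = 180)
q = -6464 (q = -2*3232 = -6464)
o(r) = r + r² (o(r) = r*r + r = r² + r = r + r²)
W(n) = 1
g(z) = 1 + 2*z (g(z) = (z + 1) + z = (1 + z) + z = 1 + 2*z)
E(63)/o(-26) + g(-40)/q = 180/((-26*(1 - 26))) + (1 + 2*(-40))/(-6464) = 180/((-26*(-25))) + (1 - 80)*(-1/6464) = 180/650 - 79*(-1/6464) = 180*(1/650) + 79/6464 = 18/65 + 79/6464 = 121487/420160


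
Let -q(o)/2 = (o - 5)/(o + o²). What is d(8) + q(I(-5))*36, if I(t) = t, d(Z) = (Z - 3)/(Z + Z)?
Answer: 581/16 ≈ 36.313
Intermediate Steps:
d(Z) = (-3 + Z)/(2*Z) (d(Z) = (-3 + Z)/((2*Z)) = (-3 + Z)*(1/(2*Z)) = (-3 + Z)/(2*Z))
q(o) = -2*(-5 + o)/(o + o²) (q(o) = -2*(o - 5)/(o + o²) = -2*(-5 + o)/(o + o²))
d(8) + q(I(-5))*36 = (½)*(-3 + 8)/8 + (2*(5 - 1*(-5))/(-5*(1 - 5)))*36 = (½)*(⅛)*5 + (2*(-⅕)*(5 + 5)/(-4))*36 = 5/16 + (2*(-⅕)*(-¼)*10)*36 = 5/16 + 1*36 = 5/16 + 36 = 581/16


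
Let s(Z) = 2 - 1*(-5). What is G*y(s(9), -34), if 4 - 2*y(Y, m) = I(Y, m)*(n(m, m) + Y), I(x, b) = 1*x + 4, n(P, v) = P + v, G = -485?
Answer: -327375/2 ≈ -1.6369e+5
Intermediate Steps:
s(Z) = 7 (s(Z) = 2 + 5 = 7)
I(x, b) = 4 + x (I(x, b) = x + 4 = 4 + x)
y(Y, m) = 2 - (4 + Y)*(Y + 2*m)/2 (y(Y, m) = 2 - (4 + Y)*((m + m) + Y)/2 = 2 - (4 + Y)*(2*m + Y)/2 = 2 - (4 + Y)*(Y + 2*m)/2)
G*y(s(9), -34) = -485*(2 - 1*(-34)*(4 + 7) - 1/2*7*(4 + 7)) = -485*(2 - 1*(-34)*11 - 1/2*7*11) = -485*(2 + 374 - 77/2) = -485*675/2 = -327375/2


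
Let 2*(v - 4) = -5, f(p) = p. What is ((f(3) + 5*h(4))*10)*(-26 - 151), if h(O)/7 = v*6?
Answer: -562860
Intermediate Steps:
v = 3/2 (v = 4 + (½)*(-5) = 4 - 5/2 = 3/2 ≈ 1.5000)
h(O) = 63 (h(O) = 7*((3/2)*6) = 7*9 = 63)
((f(3) + 5*h(4))*10)*(-26 - 151) = ((3 + 5*63)*10)*(-26 - 151) = ((3 + 315)*10)*(-177) = (318*10)*(-177) = 3180*(-177) = -562860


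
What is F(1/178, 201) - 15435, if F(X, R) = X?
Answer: -2747429/178 ≈ -15435.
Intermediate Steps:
F(1/178, 201) - 15435 = 1/178 - 15435 = -2747429/178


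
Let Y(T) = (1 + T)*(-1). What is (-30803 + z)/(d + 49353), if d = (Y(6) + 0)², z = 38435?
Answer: 3816/24701 ≈ 0.15449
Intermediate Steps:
Y(T) = -1 - T
d = 49 (d = ((-1 - 1*6) + 0)² = ((-1 - 6) + 0)² = (-7 + 0)² = (-7)² = 49)
(-30803 + z)/(d + 49353) = (-30803 + 38435)/(49 + 49353) = 7632/49402 = 7632*(1/49402) = 3816/24701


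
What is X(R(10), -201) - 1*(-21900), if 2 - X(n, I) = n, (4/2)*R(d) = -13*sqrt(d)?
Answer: 21902 + 13*sqrt(10)/2 ≈ 21923.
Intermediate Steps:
R(d) = -13*sqrt(d)/2 (R(d) = (-13*sqrt(d))/2 = -13*sqrt(d)/2)
X(n, I) = 2 - n
X(R(10), -201) - 1*(-21900) = (2 - (-13)*sqrt(10)/2) - 1*(-21900) = (2 + 13*sqrt(10)/2) + 21900 = 21902 + 13*sqrt(10)/2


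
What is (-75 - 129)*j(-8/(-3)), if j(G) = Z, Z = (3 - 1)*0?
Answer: 0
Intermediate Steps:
Z = 0 (Z = 2*0 = 0)
j(G) = 0
(-75 - 129)*j(-8/(-3)) = (-75 - 129)*0 = -204*0 = 0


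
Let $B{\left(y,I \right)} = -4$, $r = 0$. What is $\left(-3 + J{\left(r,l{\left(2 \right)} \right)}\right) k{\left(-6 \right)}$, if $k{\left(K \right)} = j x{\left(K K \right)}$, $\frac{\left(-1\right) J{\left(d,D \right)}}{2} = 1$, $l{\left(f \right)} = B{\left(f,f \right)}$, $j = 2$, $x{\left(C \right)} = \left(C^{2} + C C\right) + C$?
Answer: $-26280$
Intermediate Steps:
$x{\left(C \right)} = C + 2 C^{2}$ ($x{\left(C \right)} = \left(C^{2} + C^{2}\right) + C = 2 C^{2} + C = C + 2 C^{2}$)
$l{\left(f \right)} = -4$
$J{\left(d,D \right)} = -2$ ($J{\left(d,D \right)} = \left(-2\right) 1 = -2$)
$k{\left(K \right)} = 2 K^{2} \left(1 + 2 K^{2}\right)$ ($k{\left(K \right)} = 2 K K \left(1 + 2 K K\right) = 2 K^{2} \left(1 + 2 K^{2}\right)$)
$\left(-3 + J{\left(r,l{\left(2 \right)} \right)}\right) k{\left(-6 \right)} = \left(-3 - 2\right) \left(-6\right)^{2} \left(2 + 4 \left(-6\right)^{2}\right) = - 5 \cdot 36 \left(2 + 4 \cdot 36\right) = - 5 \cdot 36 \left(2 + 144\right) = - 5 \cdot 36 \cdot 146 = \left(-5\right) 5256 = -26280$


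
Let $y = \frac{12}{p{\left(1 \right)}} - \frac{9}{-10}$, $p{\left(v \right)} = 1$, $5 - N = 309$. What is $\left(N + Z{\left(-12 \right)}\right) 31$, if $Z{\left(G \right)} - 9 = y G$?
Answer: $- \frac{69719}{5} \approx -13944.0$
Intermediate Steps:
$N = -304$ ($N = 5 - 309 = -304$)
$y = \frac{129}{10}$ ($y = \frac{12}{1} - \frac{9}{-10} = 12 \cdot 1 - - \frac{9}{10} = 12 + \frac{9}{10} = \frac{129}{10} \approx 12.9$)
$Z{\left(G \right)} = 9 + \frac{129 G}{10}$
$\left(N + Z{\left(-12 \right)}\right) 31 = \left(-304 + \left(9 + \frac{129}{10} \left(-12\right)\right)\right) 31 = \left(-304 + \left(9 - \frac{774}{5}\right)\right) 31 = \left(-304 - \frac{729}{5}\right) 31 = \left(- \frac{2249}{5}\right) 31 = - \frac{69719}{5}$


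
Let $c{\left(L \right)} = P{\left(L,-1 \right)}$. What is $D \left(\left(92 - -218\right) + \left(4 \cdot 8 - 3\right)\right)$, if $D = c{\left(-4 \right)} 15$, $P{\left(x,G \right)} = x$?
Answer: $-20340$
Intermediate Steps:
$c{\left(L \right)} = L$
$D = -60$ ($D = \left(-4\right) 15 = -60$)
$D \left(\left(92 - -218\right) + \left(4 \cdot 8 - 3\right)\right) = - 60 \left(\left(92 - -218\right) + \left(4 \cdot 8 - 3\right)\right) = - 60 \left(\left(92 + 218\right) + \left(32 - 3\right)\right) = - 60 \left(310 + 29\right) = \left(-60\right) 339 = -20340$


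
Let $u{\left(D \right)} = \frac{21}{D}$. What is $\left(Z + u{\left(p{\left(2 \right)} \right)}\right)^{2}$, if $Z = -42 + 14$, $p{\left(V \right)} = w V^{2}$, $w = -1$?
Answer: $\frac{17689}{16} \approx 1105.6$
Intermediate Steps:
$p{\left(V \right)} = - V^{2}$
$Z = -28$
$\left(Z + u{\left(p{\left(2 \right)} \right)}\right)^{2} = \left(-28 + \frac{21}{\left(-1\right) 2^{2}}\right)^{2} = \left(-28 + \frac{21}{\left(-1\right) 4}\right)^{2} = \left(-28 + \frac{21}{-4}\right)^{2} = \left(-28 + 21 \left(- \frac{1}{4}\right)\right)^{2} = \left(-28 - \frac{21}{4}\right)^{2} = \left(- \frac{133}{4}\right)^{2} = \frac{17689}{16}$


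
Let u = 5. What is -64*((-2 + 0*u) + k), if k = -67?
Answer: 4416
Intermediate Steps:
-64*((-2 + 0*u) + k) = -64*((-2 + 0*5) - 67) = -64*((-2 + 0) - 67) = -64*(-2 - 67) = -64*(-69) = 4416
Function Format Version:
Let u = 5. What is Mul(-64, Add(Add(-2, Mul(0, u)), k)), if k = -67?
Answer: 4416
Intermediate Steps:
Mul(-64, Add(Add(-2, Mul(0, u)), k)) = Mul(-64, Add(Add(-2, Mul(0, 5)), -67)) = Mul(-64, Add(Add(-2, 0), -67)) = Mul(-64, Add(-2, -67)) = Mul(-64, -69) = 4416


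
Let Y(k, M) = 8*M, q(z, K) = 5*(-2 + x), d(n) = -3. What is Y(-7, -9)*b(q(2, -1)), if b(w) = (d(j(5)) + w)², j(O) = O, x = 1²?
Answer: -4608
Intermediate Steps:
x = 1
q(z, K) = -5 (q(z, K) = 5*(-2 + 1) = 5*(-1) = -5)
b(w) = (-3 + w)²
Y(-7, -9)*b(q(2, -1)) = (8*(-9))*(-3 - 5)² = -72*(-8)² = -72*64 = -4608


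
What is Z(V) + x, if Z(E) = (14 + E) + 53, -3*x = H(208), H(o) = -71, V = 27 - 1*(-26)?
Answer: 431/3 ≈ 143.67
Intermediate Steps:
V = 53 (V = 27 + 26 = 53)
x = 71/3 (x = -⅓*(-71) = 71/3 ≈ 23.667)
Z(E) = 67 + E
Z(V) + x = (67 + 53) + 71/3 = 120 + 71/3 = 431/3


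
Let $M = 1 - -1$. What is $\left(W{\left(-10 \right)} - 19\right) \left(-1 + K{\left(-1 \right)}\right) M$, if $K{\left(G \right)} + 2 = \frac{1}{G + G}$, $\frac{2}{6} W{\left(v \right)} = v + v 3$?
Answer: $973$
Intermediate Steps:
$W{\left(v \right)} = 12 v$ ($W{\left(v \right)} = 3 \left(v + v 3\right) = 3 \left(v + 3 v\right) = 3 \cdot 4 v = 12 v$)
$K{\left(G \right)} = -2 + \frac{1}{2 G}$ ($K{\left(G \right)} = -2 + \frac{1}{G + G} = -2 + \frac{1}{2 G}$)
$M = 2$ ($M = 1 + 1 = 2$)
$\left(W{\left(-10 \right)} - 19\right) \left(-1 + K{\left(-1 \right)}\right) M = \left(12 \left(-10\right) - 19\right) \left(-1 - \left(2 - \frac{1}{2 \left(-1\right)}\right)\right) 2 = \left(-120 - 19\right) \left(-1 + \left(-2 + \frac{1}{2} \left(-1\right)\right)\right) 2 = - 139 \left(-1 - \frac{5}{2}\right) 2 = - 139 \left(\left(- \frac{7}{2}\right) 2\right) = \left(-139\right) \left(-7\right) = 973$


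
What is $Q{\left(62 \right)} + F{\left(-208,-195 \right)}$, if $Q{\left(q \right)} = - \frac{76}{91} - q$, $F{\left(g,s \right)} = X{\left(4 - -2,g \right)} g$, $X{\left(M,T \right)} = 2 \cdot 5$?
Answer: $- \frac{194998}{91} \approx -2142.8$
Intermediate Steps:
$X{\left(M,T \right)} = 10$
$F{\left(g,s \right)} = 10 g$
$Q{\left(q \right)} = - \frac{76}{91} - q$ ($Q{\left(q \right)} = \left(-76\right) \frac{1}{91} - q = - \frac{76}{91} - q$)
$Q{\left(62 \right)} + F{\left(-208,-195 \right)} = \left(- \frac{76}{91} - 62\right) + 10 \left(-208\right) = \left(- \frac{76}{91} - 62\right) - 2080 = - \frac{5718}{91} - 2080 = - \frac{194998}{91}$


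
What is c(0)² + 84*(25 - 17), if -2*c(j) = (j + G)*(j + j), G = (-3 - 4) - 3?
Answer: 672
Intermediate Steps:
G = -10 (G = -7 - 3 = -10)
c(j) = -j*(-10 + j) (c(j) = -(j - 10)*(j + j)/2 = -(-10 + j)*2*j/2 = -j*(-10 + j))
c(0)² + 84*(25 - 17) = (0*(10 - 1*0))² + 84*(25 - 17) = (0*(10 + 0))² + 84*8 = (0*10)² + 672 = 0² + 672 = 0 + 672 = 672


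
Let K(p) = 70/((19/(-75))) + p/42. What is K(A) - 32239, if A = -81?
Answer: -8649587/266 ≈ -32517.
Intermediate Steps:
K(p) = -5250/19 + p/42 (K(p) = 70/((19*(-1/75))) + p*(1/42) = 70/(-19/75) + p/42 = 70*(-75/19) + p/42 = -5250/19 + p/42)
K(A) - 32239 = (-5250/19 + (1/42)*(-81)) - 32239 = (-5250/19 - 27/14) - 32239 = -74013/266 - 32239 = -8649587/266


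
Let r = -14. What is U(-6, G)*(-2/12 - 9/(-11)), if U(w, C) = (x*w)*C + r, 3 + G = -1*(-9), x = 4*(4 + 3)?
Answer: -21973/33 ≈ -665.85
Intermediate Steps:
x = 28 (x = 4*7 = 28)
G = 6 (G = -3 - 1*(-9) = -3 + 9 = 6)
U(w, C) = -14 + 28*C*w (U(w, C) = (28*w)*C - 14 = 28*C*w - 14 = -14 + 28*C*w)
U(-6, G)*(-2/12 - 9/(-11)) = (-14 + 28*6*(-6))*(-2/12 - 9/(-11)) = (-14 - 1008)*(-2*1/12 - 9*(-1/11)) = -1022*(-1/6 + 9/11) = -1022*43/66 = -21973/33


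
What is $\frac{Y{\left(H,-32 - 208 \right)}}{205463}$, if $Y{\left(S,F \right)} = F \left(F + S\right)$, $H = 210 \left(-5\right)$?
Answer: $\frac{309600}{205463} \approx 1.5068$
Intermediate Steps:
$H = -1050$
$\frac{Y{\left(H,-32 - 208 \right)}}{205463} = \frac{\left(-32 - 208\right) \left(\left(-32 - 208\right) - 1050\right)}{205463} = \left(-32 - 208\right) \left(\left(-32 - 208\right) - 1050\right) \frac{1}{205463} = - 240 \left(-240 - 1050\right) \frac{1}{205463} = \left(-240\right) \left(-1290\right) \frac{1}{205463} = 309600 \cdot \frac{1}{205463} = \frac{309600}{205463}$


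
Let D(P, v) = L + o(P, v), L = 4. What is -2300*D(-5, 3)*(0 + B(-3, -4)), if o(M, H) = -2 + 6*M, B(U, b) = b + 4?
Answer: 0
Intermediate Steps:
B(U, b) = 4 + b
D(P, v) = 2 + 6*P (D(P, v) = 4 + (-2 + 6*P) = 2 + 6*P)
-2300*D(-5, 3)*(0 + B(-3, -4)) = -2300*(2 + 6*(-5))*(0 + (4 - 4)) = -2300*(2 - 30)*(0 + 0) = -(-64400)*0 = -2300*0 = 0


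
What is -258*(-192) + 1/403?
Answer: 19963009/403 ≈ 49536.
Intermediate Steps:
-258*(-192) + 1/403 = 49536 + 1/403 = 19963009/403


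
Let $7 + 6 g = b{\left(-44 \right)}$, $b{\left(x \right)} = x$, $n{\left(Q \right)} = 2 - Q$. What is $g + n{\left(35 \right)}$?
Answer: $- \frac{83}{2} \approx -41.5$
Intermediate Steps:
$g = - \frac{17}{2}$ ($g = - \frac{7}{6} + \frac{1}{6} \left(-44\right) = - \frac{7}{6} - \frac{22}{3} = - \frac{17}{2} \approx -8.5$)
$g + n{\left(35 \right)} = - \frac{17}{2} + \left(2 - 35\right) = - \frac{17}{2} - 33 = - \frac{83}{2}$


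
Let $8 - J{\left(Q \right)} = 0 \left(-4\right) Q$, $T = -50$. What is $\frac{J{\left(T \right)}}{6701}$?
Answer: $\frac{8}{6701} \approx 0.0011939$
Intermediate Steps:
$J{\left(Q \right)} = 8$ ($J{\left(Q \right)} = 8 - 0 \left(-4\right) Q = 8 - 0 Q = 8 - 0 = 8 + 0 = 8$)
$\frac{J{\left(T \right)}}{6701} = \frac{8}{6701}$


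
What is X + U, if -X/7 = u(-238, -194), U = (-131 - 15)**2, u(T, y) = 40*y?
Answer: 75636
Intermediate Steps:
U = 21316 (U = (-146)**2 = 21316)
X = 54320 (X = -280*(-194) = -7*(-7760) = 54320)
X + U = 54320 + 21316 = 75636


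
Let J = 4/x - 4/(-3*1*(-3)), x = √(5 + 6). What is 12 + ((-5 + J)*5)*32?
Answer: -7732/9 + 640*√11/11 ≈ -666.14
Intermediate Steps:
x = √11 ≈ 3.3166
J = -4/9 + 4*√11/11 (J = 4/(√11) - 4/(-3*1*(-3)) = 4*(√11/11) - 4/((-3*(-3))) = 4*√11/11 - 4/9 = -4/9 + 4*√11/11 ≈ 0.76160)
12 + ((-5 + J)*5)*32 = 12 + ((-5 + (-4/9 + 4*√11/11))*5)*32 = 12 + ((-49/9 + 4*√11/11)*5)*32 = 12 + (-245/9 + 20*√11/11)*32 = 12 + (-7840/9 + 640*√11/11) = -7732/9 + 640*√11/11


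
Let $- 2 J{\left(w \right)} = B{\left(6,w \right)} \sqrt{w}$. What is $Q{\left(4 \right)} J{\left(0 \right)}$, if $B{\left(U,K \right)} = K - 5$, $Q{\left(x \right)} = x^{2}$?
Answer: $0$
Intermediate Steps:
$B{\left(U,K \right)} = -5 + K$
$J{\left(w \right)} = - \frac{\sqrt{w} \left(-5 + w\right)}{2}$ ($J{\left(w \right)} = - \frac{\left(-5 + w\right) \sqrt{w}}{2} = - \frac{\sqrt{w} \left(-5 + w\right)}{2}$)
$Q{\left(4 \right)} J{\left(0 \right)} = 4^{2} \frac{\sqrt{0} \left(5 - 0\right)}{2} = 16 \cdot \frac{1}{2} \cdot 0 \left(5 + 0\right) = 16 \cdot \frac{1}{2} \cdot 0 \cdot 5 = 16 \cdot 0 = 0$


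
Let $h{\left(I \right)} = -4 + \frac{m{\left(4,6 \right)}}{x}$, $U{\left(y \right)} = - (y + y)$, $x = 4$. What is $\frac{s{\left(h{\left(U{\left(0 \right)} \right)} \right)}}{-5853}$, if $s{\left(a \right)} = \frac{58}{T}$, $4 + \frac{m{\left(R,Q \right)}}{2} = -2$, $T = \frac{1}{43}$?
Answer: $- \frac{2494}{5853} \approx -0.42611$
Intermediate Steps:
$T = \frac{1}{43} \approx 0.023256$
$m{\left(R,Q \right)} = -12$ ($m{\left(R,Q \right)} = -8 + 2 \left(-2\right) = -8 - 4 = -12$)
$U{\left(y \right)} = - 2 y$
$h{\left(I \right)} = -7$ ($h{\left(I \right)} = -4 - \frac{12}{4} = -4 - 3 = -7$)
$s{\left(a \right)} = 2494$ ($s{\left(a \right)} = 58 \frac{1}{\frac{1}{43}} = 58 \cdot 43 = 2494$)
$\frac{s{\left(h{\left(U{\left(0 \right)} \right)} \right)}}{-5853} = \frac{2494}{-5853} = 2494 \left(- \frac{1}{5853}\right) = - \frac{2494}{5853}$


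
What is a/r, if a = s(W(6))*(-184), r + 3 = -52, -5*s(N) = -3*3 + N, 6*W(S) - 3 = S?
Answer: 276/55 ≈ 5.0182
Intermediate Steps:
W(S) = ½ + S/6
s(N) = 9/5 - N/5 (s(N) = -(-3*3 + N)/5 = -(-9 + N)/5 = 9/5 - N/5)
r = -55 (r = -3 - 52 = -55)
a = -276 (a = (9/5 - (½ + (⅙)*6)/5)*(-184) = (9/5 - (½ + 1)/5)*(-184) = (9/5 - ⅕*3/2)*(-184) = (9/5 - 3/10)*(-184) = (3/2)*(-184) = -276)
a/r = -276/(-55) = -276*(-1/55) = 276/55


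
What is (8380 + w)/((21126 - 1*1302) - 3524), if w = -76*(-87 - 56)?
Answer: 4812/4075 ≈ 1.1809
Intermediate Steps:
w = 10868 (w = -76*(-143) = 10868)
(8380 + w)/((21126 - 1*1302) - 3524) = (8380 + 10868)/((21126 - 1*1302) - 3524) = 19248/((21126 - 1302) - 3524) = 19248/(19824 - 3524) = 19248/16300 = 19248*(1/16300) = 4812/4075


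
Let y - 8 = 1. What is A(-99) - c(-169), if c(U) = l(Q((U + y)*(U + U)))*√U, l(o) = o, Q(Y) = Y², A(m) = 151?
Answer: 151 - 38020403200*I ≈ 151.0 - 3.802e+10*I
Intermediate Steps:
y = 9 (y = 8 + 1 = 9)
c(U) = 4*U^(5/2)*(9 + U)² (c(U) = ((U + 9)*(U + U))²*√U = ((9 + U)*(2*U))²*√U = (2*U*(9 + U))²*√U = (4*U²*(9 + U)²)*√U = 4*U^(5/2)*(9 + U)²)
A(-99) - c(-169) = 151 - 4*(-169)^(5/2)*(9 - 169)² = 151 - 4*371293*I*(-160)² = 151 - 4*371293*I*25600 = 151 - 38020403200*I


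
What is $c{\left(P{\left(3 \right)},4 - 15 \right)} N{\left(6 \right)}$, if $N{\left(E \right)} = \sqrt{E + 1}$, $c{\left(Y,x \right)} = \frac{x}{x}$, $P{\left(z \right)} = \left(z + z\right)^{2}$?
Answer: $\sqrt{7} \approx 2.6458$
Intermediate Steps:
$P{\left(z \right)} = 4 z^{2}$ ($P{\left(z \right)} = \left(2 z\right)^{2} = 4 z^{2}$)
$c{\left(Y,x \right)} = 1$
$N{\left(E \right)} = \sqrt{1 + E}$
$c{\left(P{\left(3 \right)},4 - 15 \right)} N{\left(6 \right)} = 1 \sqrt{1 + 6} = 1 \sqrt{7} = \sqrt{7}$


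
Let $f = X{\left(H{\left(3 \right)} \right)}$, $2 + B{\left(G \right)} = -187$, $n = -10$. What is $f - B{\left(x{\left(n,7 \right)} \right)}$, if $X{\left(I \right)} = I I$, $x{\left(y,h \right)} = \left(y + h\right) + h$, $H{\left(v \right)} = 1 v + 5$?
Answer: $253$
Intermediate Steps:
$H{\left(v \right)} = 5 + v$ ($H{\left(v \right)} = v + 5 = 5 + v$)
$x{\left(y,h \right)} = y + 2 h$ ($x{\left(y,h \right)} = \left(h + y\right) + h = y + 2 h$)
$X{\left(I \right)} = I^{2}$
$B{\left(G \right)} = -189$ ($B{\left(G \right)} = -2 - 187 = -189$)
$f = 64$ ($f = \left(5 + 3\right)^{2} = 8^{2} = 64$)
$f - B{\left(x{\left(n,7 \right)} \right)} = 64 - -189 = 64 + 189 = 253$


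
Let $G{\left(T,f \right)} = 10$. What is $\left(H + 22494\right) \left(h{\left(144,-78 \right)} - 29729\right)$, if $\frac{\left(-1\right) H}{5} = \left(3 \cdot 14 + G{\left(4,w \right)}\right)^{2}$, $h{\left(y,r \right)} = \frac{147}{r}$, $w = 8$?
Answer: $- \frac{3468464461}{13} \approx -2.668 \cdot 10^{8}$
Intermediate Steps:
$H = -13520$ ($H = - 5 \left(3 \cdot 14 + 10\right)^{2} = - 5 \left(42 + 10\right)^{2} = - 5 \cdot 52^{2} = \left(-5\right) 2704 = -13520$)
$\left(H + 22494\right) \left(h{\left(144,-78 \right)} - 29729\right) = \left(-13520 + 22494\right) \left(\frac{147}{-78} - 29729\right) = 8974 \left(147 \left(- \frac{1}{78}\right) - 29729\right) = 8974 \left(- \frac{49}{26} - 29729\right) = 8974 \left(- \frac{773003}{26}\right) = - \frac{3468464461}{13}$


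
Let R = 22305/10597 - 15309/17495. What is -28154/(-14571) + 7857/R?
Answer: 7077063000224671/1107379010214 ≈ 6390.8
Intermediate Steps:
R = 227996502/185394515 (R = 22305*(1/10597) - 15309*1/17495 = 22305/10597 - 15309/17495 = 227996502/185394515 ≈ 1.2298)
-28154/(-14571) + 7857/R = -28154/(-14571) + 7857/(227996502/185394515) = -28154*(-1/14571) + 7857*(185394515/227996502) = 28154/14571 + 485548234785/75998834 = 7077063000224671/1107379010214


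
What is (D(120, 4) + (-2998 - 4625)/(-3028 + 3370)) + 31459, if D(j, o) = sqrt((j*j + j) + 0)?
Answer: 1194595/38 + 22*sqrt(30) ≈ 31557.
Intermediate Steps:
D(j, o) = sqrt(j + j**2) (D(j, o) = sqrt((j**2 + j) + 0) = sqrt((j + j**2) + 0) = sqrt(j + j**2))
(D(120, 4) + (-2998 - 4625)/(-3028 + 3370)) + 31459 = (sqrt(120*(1 + 120)) + (-2998 - 4625)/(-3028 + 3370)) + 31459 = (sqrt(120*121) - 7623/342) + 31459 = (sqrt(14520) - 7623*1/342) + 31459 = (22*sqrt(30) - 847/38) + 31459 = (-847/38 + 22*sqrt(30)) + 31459 = 1194595/38 + 22*sqrt(30)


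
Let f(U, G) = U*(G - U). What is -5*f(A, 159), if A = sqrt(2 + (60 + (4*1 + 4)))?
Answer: 350 - 795*sqrt(70) ≈ -6301.4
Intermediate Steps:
A = sqrt(70) (A = sqrt(2 + (60 + (4 + 4))) = sqrt(2 + (60 + 8)) = sqrt(2 + 68) = sqrt(70) ≈ 8.3666)
-5*f(A, 159) = -5*sqrt(70)*(159 - sqrt(70))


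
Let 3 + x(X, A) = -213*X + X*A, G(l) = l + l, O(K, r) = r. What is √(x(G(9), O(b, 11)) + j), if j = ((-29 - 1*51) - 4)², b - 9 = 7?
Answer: √3417 ≈ 58.455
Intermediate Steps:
b = 16 (b = 9 + 7 = 16)
G(l) = 2*l
x(X, A) = -3 - 213*X + A*X (x(X, A) = -3 + (-213*X + X*A) = -3 + (-213*X + A*X) = -3 - 213*X + A*X)
j = 7056 (j = ((-29 - 51) - 4)² = (-80 - 4)² = (-84)² = 7056)
√(x(G(9), O(b, 11)) + j) = √((-3 - 426*9 + 11*(2*9)) + 7056) = √((-3 - 213*18 + 11*18) + 7056) = √((-3 - 3834 + 198) + 7056) = √(-3639 + 7056) = √3417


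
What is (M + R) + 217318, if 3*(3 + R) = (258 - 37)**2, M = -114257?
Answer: 358015/3 ≈ 1.1934e+5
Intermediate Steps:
R = 48832/3 (R = -3 + (258 - 37)**2/3 = -3 + (1/3)*221**2 = -3 + (1/3)*48841 = -3 + 48841/3 = 48832/3 ≈ 16277.)
(M + R) + 217318 = (-114257 + 48832/3) + 217318 = -293939/3 + 217318 = 358015/3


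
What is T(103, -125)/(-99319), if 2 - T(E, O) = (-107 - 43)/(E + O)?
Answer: 53/1092509 ≈ 4.8512e-5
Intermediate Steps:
T(E, O) = 2 + 150/(E + O) (T(E, O) = 2 - (-107 - 43)/(E + O) = 2 - (-150)/(E + O) = 2 + 150/(E + O))
T(103, -125)/(-99319) = (2*(75 + 103 - 125)/(103 - 125))/(-99319) = (2*53/(-22))*(-1/99319) = (2*(-1/22)*53)*(-1/99319) = -53/11*(-1/99319) = 53/1092509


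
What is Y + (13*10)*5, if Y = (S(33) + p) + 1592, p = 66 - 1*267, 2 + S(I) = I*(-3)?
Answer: 1940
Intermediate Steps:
S(I) = -2 - 3*I (S(I) = -2 + I*(-3) = -2 - 3*I)
p = -201 (p = 66 - 267 = -201)
Y = 1290 (Y = ((-2 - 3*33) - 201) + 1592 = ((-2 - 99) - 201) + 1592 = (-101 - 201) + 1592 = -302 + 1592 = 1290)
Y + (13*10)*5 = 1290 + (13*10)*5 = 1290 + 130*5 = 1290 + 650 = 1940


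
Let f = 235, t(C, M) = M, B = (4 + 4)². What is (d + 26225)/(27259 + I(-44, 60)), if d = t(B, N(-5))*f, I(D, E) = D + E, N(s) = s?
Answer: 1002/1091 ≈ 0.91842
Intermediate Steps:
B = 64 (B = 8² = 64)
d = -1175 (d = -5*235 = -1175)
(d + 26225)/(27259 + I(-44, 60)) = (-1175 + 26225)/(27259 + (-44 + 60)) = 25050/(27259 + 16) = 25050/27275 = 25050*(1/27275) = 1002/1091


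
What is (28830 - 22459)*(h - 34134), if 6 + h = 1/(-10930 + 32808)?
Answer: -4758594948949/21878 ≈ -2.1751e+8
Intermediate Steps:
h = -131267/21878 (h = -6 + 1/(-10930 + 32808) = -6 + 1/21878 = -131267/21878 ≈ -6.0000)
(28830 - 22459)*(h - 34134) = (28830 - 22459)*(-131267/21878 - 34134) = 6371*(-746914919/21878) = -4758594948949/21878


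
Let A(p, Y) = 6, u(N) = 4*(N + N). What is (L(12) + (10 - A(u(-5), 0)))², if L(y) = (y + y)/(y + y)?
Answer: 25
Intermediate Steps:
u(N) = 8*N (u(N) = 4*(2*N) = 8*N)
L(y) = 1 (L(y) = (2*y)/((2*y)) = (2*y)*(1/(2*y)) = 1)
(L(12) + (10 - A(u(-5), 0)))² = (1 + (10 - 1*6))² = (1 + (10 - 6))² = (1 + 4)² = 5² = 25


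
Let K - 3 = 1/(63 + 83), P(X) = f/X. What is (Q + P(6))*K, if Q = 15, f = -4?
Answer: 18877/438 ≈ 43.098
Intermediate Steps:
P(X) = -4/X
K = 439/146 (K = 3 + 1/(63 + 83) = 3 + 1/146 = 439/146 ≈ 3.0069)
(Q + P(6))*K = (15 - 4/6)*(439/146) = (15 - 4*1/6)*(439/146) = (15 - 2/3)*(439/146) = (43/3)*(439/146) = 18877/438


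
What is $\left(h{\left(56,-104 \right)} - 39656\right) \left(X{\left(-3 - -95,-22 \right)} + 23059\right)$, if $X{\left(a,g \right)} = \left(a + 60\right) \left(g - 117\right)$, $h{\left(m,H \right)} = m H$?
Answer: $-87821880$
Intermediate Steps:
$h{\left(m,H \right)} = H m$
$X{\left(a,g \right)} = \left(-117 + g\right) \left(60 + a\right)$ ($X{\left(a,g \right)} = \left(60 + a\right) \left(g - 117\right) = \left(60 + a\right) \left(-117 + g\right) = \left(-117 + g\right) \left(60 + a\right)$)
$\left(h{\left(56,-104 \right)} - 39656\right) \left(X{\left(-3 - -95,-22 \right)} + 23059\right) = \left(\left(-104\right) 56 - 39656\right) \left(\left(-7020 - 117 \left(-3 - -95\right) + 60 \left(-22\right) + \left(-3 - -95\right) \left(-22\right)\right) + 23059\right) = \left(-5824 - 39656\right) \left(\left(-7020 - 117 \left(-3 + 95\right) - 1320 + \left(-3 + 95\right) \left(-22\right)\right) + 23059\right) = - 45480 \left(\left(-7020 - 10764 - 1320 + 92 \left(-22\right)\right) + 23059\right) = - 45480 \left(\left(-7020 - 10764 - 1320 - 2024\right) + 23059\right) = - 45480 \left(-21128 + 23059\right) = \left(-45480\right) 1931 = -87821880$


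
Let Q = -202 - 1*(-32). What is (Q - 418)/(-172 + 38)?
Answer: 294/67 ≈ 4.3881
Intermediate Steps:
Q = -170 (Q = -202 + 32 = -170)
(Q - 418)/(-172 + 38) = (-170 - 418)/(-172 + 38) = -588/(-134) = -1/134*(-588) = 294/67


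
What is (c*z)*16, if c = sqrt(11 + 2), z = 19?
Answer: 304*sqrt(13) ≈ 1096.1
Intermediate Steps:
c = sqrt(13) ≈ 3.6056
(c*z)*16 = (sqrt(13)*19)*16 = (19*sqrt(13))*16 = 304*sqrt(13)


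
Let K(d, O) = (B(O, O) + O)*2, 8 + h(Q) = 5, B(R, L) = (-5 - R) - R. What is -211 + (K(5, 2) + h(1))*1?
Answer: -228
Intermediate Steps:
B(R, L) = -5 - 2*R
h(Q) = -3 (h(Q) = -8 + 5 = -3)
K(d, O) = -10 - 2*O (K(d, O) = ((-5 - 2*O) + O)*2 = (-5 - O)*2 = -10 - 2*O)
-211 + (K(5, 2) + h(1))*1 = -211 + ((-10 - 2*2) - 3)*1 = -211 + ((-10 - 4) - 3)*1 = -211 + (-14 - 3)*1 = -211 - 17*1 = -211 - 17 = -228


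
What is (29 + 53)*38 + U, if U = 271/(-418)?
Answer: 1302217/418 ≈ 3115.4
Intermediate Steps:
U = -271/418 (U = 271*(-1/418) = -271/418 ≈ -0.64832)
(29 + 53)*38 + U = (29 + 53)*38 - 271/418 = 82*38 - 271/418 = 3116 - 271/418 = 1302217/418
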